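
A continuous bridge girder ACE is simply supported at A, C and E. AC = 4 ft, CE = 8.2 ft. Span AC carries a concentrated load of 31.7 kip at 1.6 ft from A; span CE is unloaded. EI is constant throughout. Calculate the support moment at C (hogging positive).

Insert a hinge at C; M_C is the redundant, and each span becomes simply supported.
Rotations at C on the released spans (each span's end-slope, ×1/EI):
  span AC: point load 31.7 at a = 1.6: Pab(L + a)/(6LEI) = 28.4/EI
  relative rotation θ_0 = (28.4 + 0)/EI = 28.4/EI
A unit hogging moment at C produces rotation L₁/(3EI) + L₂/(3EI) = 4.067/EI.
Slope continuity at C: θ_0 = M_C·4.067/EI, so M_C = 28.4/4.067 = 6.984 kip·ft (hogging).

M_C = 6.984 kip·ft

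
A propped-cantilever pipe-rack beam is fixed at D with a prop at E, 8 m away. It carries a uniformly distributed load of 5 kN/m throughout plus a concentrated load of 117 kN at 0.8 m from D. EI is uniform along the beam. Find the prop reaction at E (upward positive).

Release the roller at E. Primary structure: cantilever fixed at D.
Free-end deflection of the primary structure under the applied loading (downward +):
  UDL 5: wL⁴/(8EI) = 2560/EI
  point load 117 at a = 0.8: Pa²(3L − a)/(6EI) = 289.5/EI
  δ_0 = 2850/EI
Tip deflection under a unit load at E: L³/(3EI) = 170.7/EI.
The prop prevents deflection at E: R_E = δ_0/δ_{EE} = 2850/170.7 = 16.7 kN.

R_E = 16.7 kN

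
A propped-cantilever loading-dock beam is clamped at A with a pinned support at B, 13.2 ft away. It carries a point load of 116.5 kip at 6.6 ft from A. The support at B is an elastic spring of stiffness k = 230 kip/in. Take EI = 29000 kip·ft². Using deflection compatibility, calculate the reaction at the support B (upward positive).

Release the roller at B. Primary structure: cantilever fixed at A.
Free-end deflection of the primary structure under the applied loading (downward +):
  point load 116.5 at a = 6.6: Pa²(3L − a)/(6EI) = 27911/EI
Flexibility coefficient — unit upward force at B: δ_{BB} = L³/(3EI) = 766.7/EI.
With EI = 29000 kip·ft²: δ_0 = 0.96245 ft and δ_{BB} = 0.026436 ft/kip.
Compatibility — the spring shortens by R_B/k under the reaction it provides: δ_0 − R_B·δ_{BB} = R_B/k. With 1/k = 1/(230×12) ft/kip = 0.000362 ft/kip, R_B = δ_0 / (δ_{BB} + 1/k) = 0.96245 / (0.026436 + 0.000362) = 35.91 kip.

R_B = 35.91 kip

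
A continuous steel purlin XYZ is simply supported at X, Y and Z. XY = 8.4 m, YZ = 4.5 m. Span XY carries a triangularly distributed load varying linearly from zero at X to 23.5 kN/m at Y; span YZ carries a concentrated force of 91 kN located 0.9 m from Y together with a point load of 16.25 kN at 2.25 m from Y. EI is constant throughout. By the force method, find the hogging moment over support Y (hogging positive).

M_Y = 97.34 kN·m

Release continuity at Y by inserting a hinge; the redundant is the internal moment M_Y. The primary structure is two simply-supported spans XY and YZ.
Rotations at Y on the released spans (each span's end-slope, ×1/EI):
  span XY: triangular load, peak 23.5: w₀L³/(45EI) = 309.5/EI
  span YZ: point load 91 at a = 0.9: Pab(L + b)/(6LEI) = 88.45/EI
  span YZ: point load 16.25 at a = 2.25: Pab(L + b)/(6LEI) = 20.57/EI
  relative rotation θ_0 = (309.5 + 109)/EI = 418.5/EI
A unit hogging moment at Y produces rotation L₁/(3EI) + L₂/(3EI) = 4.3/EI.
Compatibility: M_Y·(L₁+L₂)/(3EI) = θ_0, giving M_Y = 97.34 kN·m (hogging).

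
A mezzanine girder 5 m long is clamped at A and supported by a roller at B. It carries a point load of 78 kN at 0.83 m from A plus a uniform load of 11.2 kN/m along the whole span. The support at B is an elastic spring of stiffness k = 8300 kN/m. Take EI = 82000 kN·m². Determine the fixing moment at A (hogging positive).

Release the roller at B. Primary structure: cantilever fixed at A.
Free-end deflection of the primary structure under the applied loading (downward +):
  point load 78 at a = 0.83: Pa²(3L − a)/(6EI) = 126.9/EI
  UDL 11.2: wL⁴/(8EI) = 875/EI
  δ_0 = 1002/EI
Tip deflection under a unit load at B: L³/(3EI) = 41.67/EI.
With EI = 82000 kN·m²: δ_0 = 0.012218 m and δ_{BB} = 0.000508 m/kN.
Compatibility — the spring shortens by R_B/k under the reaction it provides: δ_0 − R_B·δ_{BB} = R_B/k. With 1/k = 0.00012 m/kN, R_B = δ_0 / (δ_{BB} + 1/k) = 0.012218 / (0.000508 + 0.00012) = 19.44 kN.
Moment equilibrium about A: M_A = Σ(load moments about A) − R_B·L = 204.7 − 19.44×5 = 107.6 kN·m.

M_A = 107.6 kN·m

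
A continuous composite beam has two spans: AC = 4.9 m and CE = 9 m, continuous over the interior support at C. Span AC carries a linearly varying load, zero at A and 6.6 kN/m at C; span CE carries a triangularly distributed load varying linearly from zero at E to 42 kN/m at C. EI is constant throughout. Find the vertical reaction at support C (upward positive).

Insert a hinge at C; M_C is the redundant, and each span becomes simply supported.
Discontinuity in slope at C on the released structure — sum the simple-span end rotations:
  span AC: triangular load, peak 6.6: w₀L³/(45EI) = 17.26/EI
  span CE: triangular load, peak 42: w₀L³/(45EI) = 680.4/EI
  relative rotation θ_0 = (17.26 + 680.4)/EI = 697.7/EI
A unit hogging moment at C produces rotation L₁/(3EI) + L₂/(3EI) = 4.633/EI.
Compatibility: M_C·(L₁+L₂)/(3EI) = θ_0, giving M_C = 150.6 kN·m (hogging).
Span AC, ΣM about A with M_C applied at C: R_C^{AC}·4.9 = 52.82 + 150.6, so R_C^{AC} = 41.51 kN and R_A = 16.17 − 41.51 = -25.34 kN.
Span CE, ΣM about E: R_C^{CE}·9 = 1134 + 150.6, so R_C^{CE} = 142.7 kN and R_E = 189 − 142.7 = 46.27 kN.
R_C = 41.51 + 142.7 = 184.2 kN.

R_C = 184.2 kN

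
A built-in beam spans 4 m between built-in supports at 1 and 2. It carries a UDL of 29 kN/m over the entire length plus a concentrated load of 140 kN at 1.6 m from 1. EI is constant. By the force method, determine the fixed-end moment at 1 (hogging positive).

Release both end moments; the primary structure is a simply-supported span 12 with redundants M_1 and M_2.
On the primary (simply-supported) span, the end slopes from the loading are:
  at 1: UDL 29: wL³/(24EI) = 77.33/EI
  at 2: UDL 29: wL³/(24EI) = 77.33/EI
  at 1: point load 140 at a = 1.6: Pab(L + b)/(6LEI) = 143.4/EI
  at 2: point load 140 at a = 1.6: Pab(L + a)/(6LEI) = 125.4/EI
  θ_10 = 220.7/EI,  θ_20 = 202.8/EI
Flexibility coefficients: a unit moment at one end gives L/(3EI) there and L/(6EI) at the far end, so f₁₁ = f₂₂ = 1.333/EI and f₁₂ = f₂₁ = 0.6667/EI.
Compatibility — zero rotation at each built-in end:
  1.333 M_1 + 0.6667 M_2 = 220.7
  0.6667 M_1 + 1.333 M_2 = 202.8
Solving the pair gives M_1 = 119.3 kN·m and M_2 = 92.43 kN·m (hogging).

M_1 = 119.3 kN·m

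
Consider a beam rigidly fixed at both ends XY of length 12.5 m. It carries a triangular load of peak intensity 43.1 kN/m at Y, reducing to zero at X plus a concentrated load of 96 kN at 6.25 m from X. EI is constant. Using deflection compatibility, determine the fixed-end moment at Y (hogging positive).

Take the two fixed-end moments M_X, M_Y as redundants; the released structure is the simple span XY.
Simple-span end rotations at X and Y under the given loads:
  at X: triangular load, peak 43.1: 7w₀L³/(360EI) = 1637/EI
  at Y: triangular load, peak 43.1: w₀L³/(45EI) = 1871/EI
  at X: point load 96 at a = 6.25: Pab(L + b)/(6LEI) = 937.5/EI
  at Y: point load 96 at a = 6.25: Pab(L + a)/(6LEI) = 937.5/EI
  θ_X0 = 2574/EI,  θ_Y0 = 2808/EI
Flexibility coefficients: a unit moment at one end gives L/(3EI) there and L/(6EI) at the far end, so f₁₁ = f₂₂ = 4.167/EI and f₁₂ = f₂₁ = 2.083/EI.
Compatibility — zero rotation at each built-in end:
  4.167 M_X + 2.083 M_Y = 2574
  2.083 M_X + 4.167 M_Y = 2808
Solving the pair gives M_X = 374.5 kN·m and M_Y = 486.7 kN·m (hogging).

M_Y = 486.7 kN·m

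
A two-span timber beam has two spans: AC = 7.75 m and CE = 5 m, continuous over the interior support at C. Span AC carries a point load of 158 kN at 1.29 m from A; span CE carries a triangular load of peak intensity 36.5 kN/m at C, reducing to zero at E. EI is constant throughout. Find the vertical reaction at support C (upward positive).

Release continuity at C by inserting a hinge; the redundant is the internal moment M_C. The primary structure is two simply-supported spans AC and CE.
Discontinuity in slope at C on the released structure — sum the simple-span end rotations:
  span AC: point load 158 at a = 1.29: Pab(L + a)/(6LEI) = 256/EI
  span CE: triangular load, peak 36.5: w₀L³/(45EI) = 101.4/EI
  relative rotation θ_0 = (256 + 101.4)/EI = 357.4/EI
A unit hogging moment at C produces rotation L₁/(3EI) + L₂/(3EI) = 4.25/EI.
Compatibility: M_C·(L₁+L₂)/(3EI) = θ_0, giving M_C = 84.09 kN·m (hogging).
Span AC, ΣM about A with M_C applied at C: R_C^{AC}·7.75 = 203.8 + 84.09, so R_C^{AC} = 37.15 kN and R_A = 158 − 37.15 = 120.9 kN.
Span CE, ΣM about E: R_C^{CE}·5 = 304.2 + 84.09, so R_C^{CE} = 77.65 kN and R_E = 91.25 − 77.65 = 13.6 kN.
R_C = 37.15 + 77.65 = 114.8 kN.

R_C = 114.8 kN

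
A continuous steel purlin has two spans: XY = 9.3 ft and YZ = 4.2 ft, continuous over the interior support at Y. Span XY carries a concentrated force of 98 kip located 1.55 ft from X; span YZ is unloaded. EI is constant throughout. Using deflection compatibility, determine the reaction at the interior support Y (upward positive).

Insert a hinge at Y; M_Y is the redundant, and each span becomes simply supported.
Discontinuity in slope at Y on the released structure — sum the simple-span end rotations:
  span XY: point load 98 at a = 1.55: Pab(L + a)/(6LEI) = 228.9/EI
  relative rotation θ_0 = (228.9 + 0)/EI = 228.9/EI
A unit hogging moment at Y produces rotation L₁/(3EI) + L₂/(3EI) = 4.5/EI.
Slope continuity at Y: θ_0 = M_Y·4.5/EI, so M_Y = 228.9/4.5 = 50.87 kip·ft (hogging).
Span XY, ΣM about X with M_Y applied at Y: R_Y^{XY}·9.3 = 151.9 + 50.87, so R_Y^{XY} = 21.8 kip and R_X = 98 − 21.8 = 76.2 kip.
Span YZ, ΣM about Z: R_Y^{YZ}·4.2 = 0 + 50.87, so R_Y^{YZ} = 12.11 kip and R_Z = 0 − 12.11 = -12.11 kip.
R_Y = 21.8 + 12.11 = 33.91 kip.

R_Y = 33.91 kip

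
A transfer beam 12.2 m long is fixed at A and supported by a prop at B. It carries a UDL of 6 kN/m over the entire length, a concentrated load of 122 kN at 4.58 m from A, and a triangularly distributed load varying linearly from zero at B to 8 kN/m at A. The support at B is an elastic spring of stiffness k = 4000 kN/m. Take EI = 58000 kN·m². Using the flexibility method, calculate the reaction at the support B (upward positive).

R_B = 58.37 kN

Remove the prop at B; the released (primary) structure is a cantilever built in at A.
Deflection at B on the released cantilever, summing each load's contribution:
  UDL 6: wL⁴/(8EI) = 16615/EI
  point load 122 at a = 4.58: Pa²(3L − a)/(6EI) = 13657/EI
  triangular load, peak 8 at the fixed end: w₀L⁴/(30EI) = 5908/EI
  δ_0 = 36180/EI
Tip deflection under a unit load at B: L³/(3EI) = 605.3/EI.
With EI = 58000 kN·m²: δ_0 = 0.62379 m and δ_{BB} = 0.010436 m/kN.
Compatibility — the spring shortens by R_B/k under the reaction it provides: δ_0 − R_B·δ_{BB} = R_B/k. With 1/k = 0.00025 m/kN, R_B = δ_0 / (δ_{BB} + 1/k) = 0.62379 / (0.010436 + 0.00025) = 58.37 kN.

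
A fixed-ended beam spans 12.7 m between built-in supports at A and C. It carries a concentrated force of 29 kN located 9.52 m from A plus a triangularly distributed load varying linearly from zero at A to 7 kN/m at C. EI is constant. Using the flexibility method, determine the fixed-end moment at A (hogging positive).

Take the two fixed-end moments M_A, M_C as redundants; the released structure is the simple span AC.
Simple-span end rotations at A and C under the given loads:
  at A: point load 29 at a = 9.52: Pab(L + b)/(6LEI) = 183/EI
  at C: point load 29 at a = 9.52: Pab(L + a)/(6LEI) = 256/EI
  at A: triangular load, peak 7: 7w₀L³/(360EI) = 278.8/EI
  at C: triangular load, peak 7: w₀L³/(45EI) = 318.6/EI
  θ_A0 = 461.8/EI,  θ_C0 = 574.6/EI
Flexibility coefficients: a unit moment at one end gives L/(3EI) there and L/(6EI) at the far end, so f₁₁ = f₂₂ = 4.233/EI and f₁₂ = f₂₁ = 2.117/EI.
Compatibility — zero rotation at each built-in end:
  4.233 M_A + 2.117 M_C = 461.8
  2.117 M_A + 4.233 M_C = 574.6
Solving the pair gives M_A = 54.94 kN·m and M_C = 108.3 kN·m (hogging).

M_A = 54.94 kN·m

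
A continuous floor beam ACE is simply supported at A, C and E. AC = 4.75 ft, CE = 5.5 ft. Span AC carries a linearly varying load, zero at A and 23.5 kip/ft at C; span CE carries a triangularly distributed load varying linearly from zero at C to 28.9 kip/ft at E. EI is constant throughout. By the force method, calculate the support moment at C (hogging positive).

Release continuity at C by inserting a hinge; the redundant is the internal moment M_C. The primary structure is two simply-supported spans AC and CE.
Rotations at C on the released spans (each span's end-slope, ×1/EI):
  span AC: triangular load, peak 23.5: w₀L³/(45EI) = 55.97/EI
  span CE: triangular load, peak 28.9: 7w₀L³/(360EI) = 93.49/EI
  relative rotation θ_0 = (55.97 + 93.49)/EI = 149.5/EI
A unit hogging moment at C produces rotation L₁/(3EI) + L₂/(3EI) = 3.417/EI.
Compatibility: M_C·(L₁+L₂)/(3EI) = θ_0, giving M_C = 43.74 kip·ft (hogging).

M_C = 43.74 kip·ft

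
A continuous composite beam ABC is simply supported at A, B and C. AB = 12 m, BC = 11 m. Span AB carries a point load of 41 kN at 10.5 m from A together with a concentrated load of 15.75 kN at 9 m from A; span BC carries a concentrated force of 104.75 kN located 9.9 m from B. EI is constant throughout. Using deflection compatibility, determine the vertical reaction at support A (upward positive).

Insert a hinge at B; M_B is the redundant, and each span becomes simply supported.
Discontinuity in slope at B on the released structure — sum the simple-span end rotations:
  span AB: point load 41 at a = 10.5: Pab(L + a)/(6LEI) = 201.8/EI
  span AB: point load 15.75 at a = 9: Pab(L + a)/(6LEI) = 124/EI
  span BC: point load 104.75 at a = 9.9: Pab(L + b)/(6LEI) = 209.1/EI
  relative rotation θ_0 = (325.8 + 209.1)/EI = 535/EI
A unit hogging moment at B produces rotation L₁/(3EI) + L₂/(3EI) = 7.667/EI.
Compatibility: M_B·(L₁+L₂)/(3EI) = θ_0, giving M_B = 69.78 kN·m (hogging).
Span AB, ΣM about A with M_B applied at B: R_B^{AB}·12 = 572.2 + 69.78, so R_B^{AB} = 53.5 kN and R_A = 56.75 − 53.5 = 3.248 kN.

R_A = 3.248 kN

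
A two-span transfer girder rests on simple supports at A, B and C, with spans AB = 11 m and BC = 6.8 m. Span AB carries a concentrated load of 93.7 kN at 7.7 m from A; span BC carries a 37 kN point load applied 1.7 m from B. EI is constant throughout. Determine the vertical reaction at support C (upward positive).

R_C = -9.789 kN

Release continuity at B by inserting a hinge; the redundant is the internal moment M_B. The primary structure is two simply-supported spans AB and BC.
End slopes at the hinge B, treating each span as simply supported:
  span AB: point load 93.7 at a = 7.7: Pab(L + a)/(6LEI) = 674.6/EI
  span BC: point load 37 at a = 1.7: Pab(L + b)/(6LEI) = 93.56/EI
  relative rotation θ_0 = (674.6 + 93.56)/EI = 768.2/EI
A unit hogging moment at B produces rotation L₁/(3EI) + L₂/(3EI) = 5.933/EI.
Compatibility: M_B·(L₁+L₂)/(3EI) = θ_0, giving M_B = 129.5 kN·m (hogging).
Span BC, ΣM about C: R_B^{BC}·6.8 = 188.7 + 129.5, so R_B^{BC} = 46.79 kN and R_C = 37 − 46.79 = -9.789 kN.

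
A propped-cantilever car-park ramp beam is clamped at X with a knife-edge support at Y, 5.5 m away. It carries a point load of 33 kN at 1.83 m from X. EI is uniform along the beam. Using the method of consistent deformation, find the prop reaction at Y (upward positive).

R_Y = 4.872 kN

Choose R_Y as the redundant. The primary structure is the cantilever fixed at X.
Deflection at Y on the released cantilever, summing each load's contribution:
  point load 33 at a = 1.83: Pa²(3L − a)/(6EI) = 270.2/EI
Flexibility coefficient — unit upward force at Y: δ_{YY} = L³/(3EI) = 55.46/EI.
Compatibility at Y: δ_0 − R_Y·δ_{YY} = 0, so R_Y = 270.2/55.46 = 4.872 kN.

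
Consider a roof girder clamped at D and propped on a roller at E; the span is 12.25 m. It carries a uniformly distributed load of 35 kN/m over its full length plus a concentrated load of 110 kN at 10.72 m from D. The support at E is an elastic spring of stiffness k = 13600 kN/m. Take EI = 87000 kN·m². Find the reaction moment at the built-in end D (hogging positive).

M_D = 771 kN·m

Release the roller at E. Primary structure: cantilever fixed at D.
Deflection at E on the released cantilever, summing each load's contribution:
  UDL 35: wL⁴/(8EI) = 98520/EI
  point load 110 at a = 10.72: Pa²(3L − a)/(6EI) = 54841/EI
  δ_0 = 153361/EI
Flexibility coefficient — unit upward force at E: δ_{EE} = L³/(3EI) = 612.8/EI.
With EI = 87000 kN·m²: δ_0 = 1.7628 m and δ_{EE} = 0.007043 m/kN.
Compatibility — the spring shortens by R_E/k under the reaction it provides: δ_0 − R_E·δ_{EE} = R_E/k. With 1/k = 0.000074 m/kN, R_E = δ_0 / (δ_{EE} + 1/k) = 1.7628 / (0.007043 + 0.000074) = 247.7 kN.
Moment equilibrium about D: M_D = Σ(load moments about D) − R_E·L = 3805 − 247.7×12.25 = 771 kN·m.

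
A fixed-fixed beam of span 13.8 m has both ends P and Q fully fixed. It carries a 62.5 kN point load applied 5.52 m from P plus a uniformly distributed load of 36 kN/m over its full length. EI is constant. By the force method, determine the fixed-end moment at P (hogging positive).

M_P = 695.5 kN·m

Release both end moments; the primary structure is a simply-supported span PQ with redundants M_P and M_Q.
End rotations of the released simple span under the applied load (×1/EI):
  at P: point load 62.5 at a = 5.52: Pab(L + b)/(6LEI) = 761.8/EI
  at Q: point load 62.5 at a = 5.52: Pab(L + a)/(6LEI) = 666.5/EI
  at P: UDL 36: wL³/(24EI) = 3942/EI
  at Q: UDL 36: wL³/(24EI) = 3942/EI
  θ_P0 = 4704/EI,  θ_Q0 = 4609/EI
Flexibility coefficients: a unit moment at one end gives L/(3EI) there and L/(6EI) at the far end, so f₁₁ = f₂₂ = 4.6/EI and f₁₂ = f₂₁ = 2.3/EI.
Compatibility — zero rotation at each built-in end:
  4.6 M_P + 2.3 M_Q = 4704
  2.3 M_P + 4.6 M_Q = 4609
Solving the pair gives M_P = 695.5 kN·m and M_Q = 654.1 kN·m (hogging).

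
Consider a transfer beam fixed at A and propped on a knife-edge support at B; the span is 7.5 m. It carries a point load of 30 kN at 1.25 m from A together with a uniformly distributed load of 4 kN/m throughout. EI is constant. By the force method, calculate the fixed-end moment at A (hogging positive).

Choose R_B as the redundant. The primary structure is the cantilever fixed at A.
Free-end deflection of the primary structure under the applied loading (downward +):
  point load 30 at a = 1.25: Pa²(3L − a)/(6EI) = 166/EI
  UDL 4: wL⁴/(8EI) = 1582/EI
  δ_0 = 1748/EI
Tip deflection under a unit load at B: L³/(3EI) = 140.6/EI.
Compatibility at B: δ_0 − R_B·δ_{BB} = 0, so R_B = 1748/140.6 = 12.43 kN.
Moment equilibrium about A: M_A = Σ(load moments about A) − R_B·L = 150 − 12.43×7.5 = 56.77 kN·m.

M_A = 56.77 kN·m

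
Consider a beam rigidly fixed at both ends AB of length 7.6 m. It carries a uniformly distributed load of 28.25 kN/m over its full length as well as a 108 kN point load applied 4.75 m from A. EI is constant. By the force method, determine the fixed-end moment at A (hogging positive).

M_A = 208.1 kN·m

Release both end moments; the primary structure is a simply-supported span AB with redundants M_A and M_B.
End rotations of the released simple span under the applied load (×1/EI):
  at A: UDL 28.25: wL³/(24EI) = 516.7/EI
  at B: UDL 28.25: wL³/(24EI) = 516.7/EI
  at A: point load 108 at a = 4.75: Pab(L + b)/(6LEI) = 335.1/EI
  at B: point load 108 at a = 4.75: Pab(L + a)/(6LEI) = 396/EI
  θ_A0 = 851.8/EI,  θ_B0 = 912.7/EI
Flexibility coefficients: a unit moment at one end gives L/(3EI) there and L/(6EI) at the far end, so f₁₁ = f₂₂ = 2.533/EI and f₁₂ = f₂₁ = 1.267/EI.
Compatibility — zero rotation at each built-in end:
  2.533 M_A + 1.267 M_B = 851.8
  1.267 M_A + 2.533 M_B = 912.7
Solving the pair gives M_A = 208.1 kN·m and M_B = 256.2 kN·m (hogging).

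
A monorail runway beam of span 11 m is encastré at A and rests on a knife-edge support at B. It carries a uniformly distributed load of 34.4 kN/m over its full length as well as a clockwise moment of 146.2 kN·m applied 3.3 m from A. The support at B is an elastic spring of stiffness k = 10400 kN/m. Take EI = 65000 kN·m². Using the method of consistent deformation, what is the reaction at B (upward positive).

Take the reaction at B as the redundant and release it; the primary structure is a cantilever fixed at A.
Free-end deflection of the primary structure under the applied loading (downward +):
  UDL 34.4: wL⁴/(8EI) = 62956/EI
  clockwise couple 146.2 at a = 3.3: M₀a(2L − a)/(2EI) = 4511/EI
  δ_0 = 67467/EI
Tip deflection under a unit load at B: L³/(3EI) = 443.7/EI.
With EI = 65000 kN·m²: δ_0 = 1.038 m and δ_{BB} = 0.006826 m/kN.
Compatibility — the spring shortens by R_B/k under the reaction it provides: δ_0 − R_B·δ_{BB} = R_B/k. With 1/k = 0.000096 m/kN, R_B = δ_0 / (δ_{BB} + 1/k) = 1.038 / (0.006826 + 0.000096) = 150 kN.

R_B = 150 kN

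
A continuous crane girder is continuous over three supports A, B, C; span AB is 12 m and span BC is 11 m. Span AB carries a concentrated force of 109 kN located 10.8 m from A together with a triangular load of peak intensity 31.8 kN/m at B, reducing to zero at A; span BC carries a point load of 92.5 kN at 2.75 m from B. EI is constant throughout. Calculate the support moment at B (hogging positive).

M_B = 297.5 kN·m

Take M_B as the redundant. Released structure: two simple spans AB and BC with a hinge at B.
Rotations at B on the released spans (each span's end-slope, ×1/EI):
  span AB: point load 109 at a = 10.8: Pab(L + a)/(6LEI) = 447.3/EI
  span AB: triangular load, peak 31.8: w₀L³/(45EI) = 1221/EI
  span BC: point load 92.5 at a = 2.75: Pab(L + b)/(6LEI) = 612.1/EI
  relative rotation θ_0 = (1668 + 612.1)/EI = 2281/EI
A unit hogging moment at B produces rotation L₁/(3EI) + L₂/(3EI) = 7.667/EI.
Compatibility: M_B·(L₁+L₂)/(3EI) = θ_0, giving M_B = 297.5 kN·m (hogging).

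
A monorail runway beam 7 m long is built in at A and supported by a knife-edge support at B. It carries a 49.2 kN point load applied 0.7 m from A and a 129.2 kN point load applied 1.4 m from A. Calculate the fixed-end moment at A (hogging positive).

M_A = 159.7 kN·m

Take the reaction at B as the redundant and release it; the primary structure is a cantilever fixed at A.
Primary-structure tip deflection at B by superposition:
  point load 49.2 at a = 0.7: Pa²(3L − a)/(6EI) = 81.57/EI
  point load 129.2 at a = 1.4: Pa²(3L − a)/(6EI) = 827.2/EI
  δ_0 = 908.8/EI
Tip deflection under a unit load at B: L³/(3EI) = 114.3/EI.
The prop prevents deflection at B: R_B = δ_0/δ_{BB} = 908.8/114.3 = 7.949 kN.
Moment equilibrium about A: M_A = Σ(load moments about A) − R_B·L = 215.3 − 7.949×7 = 159.7 kN·m.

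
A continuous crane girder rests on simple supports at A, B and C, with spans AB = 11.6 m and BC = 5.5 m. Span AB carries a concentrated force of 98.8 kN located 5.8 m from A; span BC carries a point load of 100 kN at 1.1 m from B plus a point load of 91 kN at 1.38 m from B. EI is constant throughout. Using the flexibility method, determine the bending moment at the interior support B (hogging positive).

M_B = 197.7 kN·m

Release continuity at B by inserting a hinge; the redundant is the internal moment M_B. The primary structure is two simply-supported spans AB and BC.
Rotations at B on the released spans (each span's end-slope, ×1/EI):
  span AB: point load 98.8 at a = 5.8: Pab(L + a)/(6LEI) = 830.9/EI
  span BC: point load 100 at a = 1.1: Pab(L + b)/(6LEI) = 145.2/EI
  span BC: point load 91 at a = 1.38: Pab(L + b)/(6LEI) = 150.8/EI
  relative rotation θ_0 = (830.9 + 296)/EI = 1127/EI
A unit hogging moment at B produces rotation L₁/(3EI) + L₂/(3EI) = 5.7/EI.
Compatibility: M_B·(L₁+L₂)/(3EI) = θ_0, giving M_B = 197.7 kN·m (hogging).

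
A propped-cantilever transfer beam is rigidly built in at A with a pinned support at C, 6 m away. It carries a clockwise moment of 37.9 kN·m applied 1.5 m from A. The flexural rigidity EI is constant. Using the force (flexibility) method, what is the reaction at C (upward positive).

R_C = 4.145 kN

Release the roller at C. Primary structure: cantilever fixed at A.
Downward deflection at the released point C due to the loads:
  clockwise couple 37.9 at a = 1.5: M₀a(2L − a)/(2EI) = 298.5/EI
Tip deflection under a unit load at C: L³/(3EI) = 72/EI.
Compatibility at C: δ_0 − R_C·δ_{CC} = 0, so R_C = 298.5/72 = 4.145 kN.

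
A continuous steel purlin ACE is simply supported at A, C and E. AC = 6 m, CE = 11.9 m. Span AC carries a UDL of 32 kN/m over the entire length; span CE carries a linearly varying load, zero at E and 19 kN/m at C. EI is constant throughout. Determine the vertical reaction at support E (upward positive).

Insert a hinge at C; M_C is the redundant, and each span becomes simply supported.
Discontinuity in slope at C on the released structure — sum the simple-span end rotations:
  span AC: UDL 32: wL³/(24EI) = 288/EI
  span CE: triangular load, peak 19: w₀L³/(45EI) = 711.5/EI
  relative rotation θ_0 = (288 + 711.5)/EI = 999.5/EI
A unit hogging moment at C produces rotation L₁/(3EI) + L₂/(3EI) = 5.967/EI.
Slope continuity at C: θ_0 = M_C·5.967/EI, so M_C = 999.5/5.967 = 167.5 kN·m (hogging).
Span CE, ΣM about E: R_C^{CE}·11.9 = 896.9 + 167.5, so R_C^{CE} = 89.44 kN and R_E = 113 − 89.44 = 23.61 kN.

R_E = 23.61 kN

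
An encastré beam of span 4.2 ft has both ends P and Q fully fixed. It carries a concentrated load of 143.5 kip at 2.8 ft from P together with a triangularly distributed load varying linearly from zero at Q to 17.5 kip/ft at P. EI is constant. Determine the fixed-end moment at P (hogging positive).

M_P = 60.08 kip·ft

Release both end moments; the primary structure is a simply-supported span PQ with redundants M_P and M_Q.
On the primary (simply-supported) span, the end slopes from the loading are:
  at P: point load 143.5 at a = 2.8: Pab(L + b)/(6LEI) = 125/EI
  at Q: point load 143.5 at a = 2.8: Pab(L + a)/(6LEI) = 156.3/EI
  at P: triangular load, peak 17.5: w₀L³/(45EI) = 28.81/EI
  at Q: triangular load, peak 17.5: 7w₀L³/(360EI) = 25.21/EI
  θ_P0 = 153.8/EI,  θ_Q0 = 181.5/EI
Flexibility coefficients: a unit moment at one end gives L/(3EI) there and L/(6EI) at the far end, so f₁₁ = f₂₂ = 1.4/EI and f₁₂ = f₂₁ = 0.7/EI.
Compatibility — zero rotation at each built-in end:
  1.4 M_P + 0.7 M_Q = 153.8
  0.7 M_P + 1.4 M_Q = 181.5
Solving the pair gives M_P = 60.08 kip·ft and M_Q = 99.58 kip·ft (hogging).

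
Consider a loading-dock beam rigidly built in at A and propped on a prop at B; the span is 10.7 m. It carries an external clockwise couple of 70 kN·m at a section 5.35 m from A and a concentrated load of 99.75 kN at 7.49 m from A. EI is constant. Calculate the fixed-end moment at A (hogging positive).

M_A = 136.9 kN·m

Remove the prop at B; the released (primary) structure is a cantilever built in at A.
Deflection at B on the released cantilever, summing each load's contribution:
  clockwise couple 70 at a = 5.35: M₀a(2L − a)/(2EI) = 3005/EI
  point load 99.75 at a = 7.49: Pa²(3L − a)/(6EI) = 22953/EI
  δ_0 = 25958/EI
Flexibility coefficient — unit upward force at B: δ_{BB} = L³/(3EI) = 408.3/EI.
The prop prevents deflection at B: R_B = δ_0/δ_{BB} = 25958/408.3 = 63.57 kN.
Moment equilibrium about A: M_A = Σ(load moments about A) − R_B·L = 817.1 − 63.57×10.7 = 136.9 kN·m.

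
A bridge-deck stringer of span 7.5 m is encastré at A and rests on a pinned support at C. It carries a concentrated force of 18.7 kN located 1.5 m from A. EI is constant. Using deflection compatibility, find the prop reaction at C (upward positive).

Remove the prop at C; the released (primary) structure is a cantilever built in at A.
Free-end deflection of the primary structure under the applied loading (downward +):
  point load 18.7 at a = 1.5: Pa²(3L − a)/(6EI) = 147.3/EI
Flexibility coefficient — unit upward force at C: δ_{CC} = L³/(3EI) = 140.6/EI.
Compatibility at C: δ_0 − R_C·δ_{CC} = 0, so R_C = 147.3/140.6 = 1.047 kN.

R_C = 1.047 kN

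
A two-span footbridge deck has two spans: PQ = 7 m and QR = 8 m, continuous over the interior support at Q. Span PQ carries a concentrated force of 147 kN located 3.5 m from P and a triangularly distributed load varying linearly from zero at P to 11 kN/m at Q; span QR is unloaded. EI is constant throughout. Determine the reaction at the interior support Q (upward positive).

Insert a hinge at Q; M_Q is the redundant, and each span becomes simply supported.
Rotations at Q on the released spans (each span's end-slope, ×1/EI):
  span PQ: point load 147 at a = 3.5: Pab(L + a)/(6LEI) = 450.2/EI
  span PQ: triangular load, peak 11: w₀L³/(45EI) = 83.84/EI
  relative rotation θ_0 = (534 + 0)/EI = 534/EI
A unit hogging moment at Q produces rotation L₁/(3EI) + L₂/(3EI) = 5/EI.
Compatibility: M_Q·(L₁+L₂)/(3EI) = θ_0, giving M_Q = 106.8 kN·m (hogging).
Span PQ, ΣM about P with M_Q applied at Q: R_Q^{PQ}·7 = 694.2 + 106.8, so R_Q^{PQ} = 114.4 kN and R_P = 185.5 − 114.4 = 71.08 kN.
Span QR, ΣM about R: R_Q^{QR}·8 = 0 + 106.8, so R_Q^{QR} = 13.35 kN and R_R = 0 − 13.35 = -13.35 kN.
R_Q = 114.4 + 13.35 = 127.8 kN.

R_Q = 127.8 kN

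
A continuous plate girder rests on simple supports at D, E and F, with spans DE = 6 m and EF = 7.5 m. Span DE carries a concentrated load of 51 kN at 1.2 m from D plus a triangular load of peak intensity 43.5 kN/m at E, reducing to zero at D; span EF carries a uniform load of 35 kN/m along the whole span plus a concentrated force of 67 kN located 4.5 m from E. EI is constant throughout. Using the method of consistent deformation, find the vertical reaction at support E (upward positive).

Insert a hinge at E; M_E is the redundant, and each span becomes simply supported.
End slopes at the hinge E, treating each span as simply supported:
  span DE: point load 51 at a = 1.2: Pab(L + a)/(6LEI) = 58.75/EI
  span DE: triangular load, peak 43.5: w₀L³/(45EI) = 208.8/EI
  span EF: UDL 35: wL³/(24EI) = 615.2/EI
  span EF: point load 67 at a = 4.5: Pab(L + b)/(6LEI) = 211.1/EI
  relative rotation θ_0 = (267.6 + 826.3)/EI = 1094/EI
A unit hogging moment at E produces rotation L₁/(3EI) + L₂/(3EI) = 4.5/EI.
Compatibility: M_E·(L₁+L₂)/(3EI) = θ_0, giving M_E = 243.1 kN·m (hogging).
Span DE, ΣM about D with M_E applied at E: R_E^{DE}·6 = 583.2 + 243.1, so R_E^{DE} = 137.7 kN and R_D = 181.5 − 137.7 = 43.79 kN.
Span EF, ΣM about F: R_E^{EF}·7.5 = 1185 + 243.1, so R_E^{EF} = 190.5 kN and R_F = 329.5 − 190.5 = 139 kN.
R_E = 137.7 + 190.5 = 328.2 kN.

R_E = 328.2 kN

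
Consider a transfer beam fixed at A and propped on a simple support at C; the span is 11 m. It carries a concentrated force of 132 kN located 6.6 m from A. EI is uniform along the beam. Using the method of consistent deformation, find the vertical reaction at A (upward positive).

R_A = 74.98 kN

Choose R_C as the redundant. The primary structure is the cantilever fixed at A.
Free-end deflection of the primary structure under the applied loading (downward +):
  point load 132 at a = 6.6: Pa²(3L − a)/(6EI) = 25300/EI
Tip deflection under a unit load at C: L³/(3EI) = 443.7/EI.
Compatibility at C: δ_0 − R_C·δ_{CC} = 0, so R_C = 25300/443.7 = 57.02 kN.
Vertical equilibrium: R_A = ΣP − R_C = 132 − 57.02 = 74.98 kN.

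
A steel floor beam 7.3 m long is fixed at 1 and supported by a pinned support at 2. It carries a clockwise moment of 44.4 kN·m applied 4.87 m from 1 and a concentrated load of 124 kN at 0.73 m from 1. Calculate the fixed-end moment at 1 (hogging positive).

M_1 = 62.57 kN·m

Remove the prop at 2; the released (primary) structure is a cantilever built in at 1.
Primary-structure tip deflection at 2 by superposition:
  clockwise couple 44.4 at a = 4.87: M₀a(2L − a)/(2EI) = 1052/EI
  point load 124 at a = 0.73: Pa²(3L − a)/(6EI) = 233.2/EI
  δ_0 = 1285/EI
Flexibility coefficient — unit upward force at 2: δ_{22} = L³/(3EI) = 129.7/EI.
The prop prevents deflection at 2: R_2 = δ_0/δ_{22} = 1285/129.7 = 9.91 kN.
Moment equilibrium about 1: M_1 = Σ(load moments about 1) − R_2·L = 134.9 − 9.91×7.3 = 62.57 kN·m.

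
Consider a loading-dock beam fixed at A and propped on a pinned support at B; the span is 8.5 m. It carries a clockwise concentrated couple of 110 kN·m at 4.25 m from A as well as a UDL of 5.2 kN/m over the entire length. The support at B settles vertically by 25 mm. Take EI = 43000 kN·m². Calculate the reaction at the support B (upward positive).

R_B = 25.88 kN

Remove the prop at B; the released (primary) structure is a cantilever built in at A.
Primary-structure tip deflection at B by superposition:
  clockwise couple 110 at a = 4.25: M₀a(2L − a)/(2EI) = 2980/EI
  UDL 5.2: wL⁴/(8EI) = 3393/EI
  δ_0 = 6373/EI
Tip deflection under a unit load at B: L³/(3EI) = 204.7/EI.
With EI = 43000 kN·m²: δ_0 = 0.14822 m and δ_{BB} = 0.004761 m/kN.
Compatibility — the beam at B must follow the support down by 0.025 m: δ_0 − R_B·δ_{BB} = 0.025, so R_B = (0.14822 − 0.025)/0.004761 = 25.88 kN.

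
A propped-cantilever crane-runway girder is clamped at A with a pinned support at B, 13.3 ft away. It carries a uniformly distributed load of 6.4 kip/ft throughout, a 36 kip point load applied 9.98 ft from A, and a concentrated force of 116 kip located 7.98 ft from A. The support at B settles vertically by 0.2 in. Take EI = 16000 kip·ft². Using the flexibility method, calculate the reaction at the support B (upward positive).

Remove the prop at B; the released (primary) structure is a cantilever built in at A.
Deflection at B on the released cantilever, summing each load's contribution:
  UDL 6.4: wL⁴/(8EI) = 25032/EI
  point load 36 at a = 9.98: Pa²(3L − a)/(6EI) = 17880/EI
  point load 116 at a = 7.98: Pa²(3L − a)/(6EI) = 39298/EI
  δ_0 = 82211/EI
Flexibility coefficient — unit upward force at B: δ_{BB} = L³/(3EI) = 784.2/EI.
With EI = 16000 kip·ft²: δ_0 = 5.1382 ft and δ_{BB} = 0.049013 ft/kip.
Compatibility — the beam at B must follow the support down by 0.01667 ft: δ_0 − R_B·δ_{BB} = 0.01667, so R_B = (5.1382 − 0.01667)/0.049013 = 104.5 kip.

R_B = 104.5 kip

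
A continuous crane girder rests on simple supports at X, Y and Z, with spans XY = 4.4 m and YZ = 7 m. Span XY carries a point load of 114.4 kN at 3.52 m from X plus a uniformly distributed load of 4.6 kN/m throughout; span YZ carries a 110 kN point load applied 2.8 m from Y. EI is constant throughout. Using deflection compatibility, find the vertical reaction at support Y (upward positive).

Release continuity at Y by inserting a hinge; the redundant is the internal moment M_Y. The primary structure is two simply-supported spans XY and YZ.
End slopes at the hinge Y, treating each span as simply supported:
  span XY: point load 114.4 at a = 3.52: Pab(L + a)/(6LEI) = 106.3/EI
  span XY: UDL 4.6: wL³/(24EI) = 16.33/EI
  span YZ: point load 110 at a = 2.8: Pab(L + b)/(6LEI) = 345/EI
  relative rotation θ_0 = (122.6 + 345)/EI = 467.6/EI
A unit hogging moment at Y produces rotation L₁/(3EI) + L₂/(3EI) = 3.8/EI.
Slope continuity at Y: θ_0 = M_Y·3.8/EI, so M_Y = 467.6/3.8 = 123.1 kN·m (hogging).
Span XY, ΣM about X with M_Y applied at Y: R_Y^{XY}·4.4 = 447.2 + 123.1, so R_Y^{XY} = 129.6 kN and R_X = 134.6 − 129.6 = 5.034 kN.
Span YZ, ΣM about Z: R_Y^{YZ}·7 = 462 + 123.1, so R_Y^{YZ} = 83.58 kN and R_Z = 110 − 83.58 = 26.42 kN.
R_Y = 129.6 + 83.58 = 213.2 kN.

R_Y = 213.2 kN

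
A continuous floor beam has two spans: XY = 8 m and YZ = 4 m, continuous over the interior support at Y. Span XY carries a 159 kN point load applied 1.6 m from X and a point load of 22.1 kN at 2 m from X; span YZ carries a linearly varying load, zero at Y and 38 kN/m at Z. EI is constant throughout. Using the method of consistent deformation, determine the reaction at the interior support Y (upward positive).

R_Y = 102.8 kN

Release continuity at Y by inserting a hinge; the redundant is the internal moment M_Y. The primary structure is two simply-supported spans XY and YZ.
End slopes at the hinge Y, treating each span as simply supported:
  span XY: point load 159 at a = 1.6: Pab(L + a)/(6LEI) = 325.6/EI
  span XY: point load 22.1 at a = 2: Pab(L + a)/(6LEI) = 55.25/EI
  span YZ: triangular load, peak 38: 7w₀L³/(360EI) = 47.29/EI
  relative rotation θ_0 = (380.9 + 47.29)/EI = 428.2/EI
A unit hogging moment at Y produces rotation L₁/(3EI) + L₂/(3EI) = 4/EI.
Slope continuity at Y: θ_0 = M_Y·4/EI, so M_Y = 428.2/4 = 107 kN·m (hogging).
Span XY, ΣM about X with M_Y applied at Y: R_Y^{XY}·8 = 298.6 + 107, so R_Y^{XY} = 50.71 kN and R_X = 181.1 − 50.71 = 130.4 kN.
Span YZ, ΣM about Z: R_Y^{YZ}·4 = 101.3 + 107, so R_Y^{YZ} = 52.09 kN and R_Z = 76 − 52.09 = 23.91 kN.
R_Y = 50.71 + 52.09 = 102.8 kN.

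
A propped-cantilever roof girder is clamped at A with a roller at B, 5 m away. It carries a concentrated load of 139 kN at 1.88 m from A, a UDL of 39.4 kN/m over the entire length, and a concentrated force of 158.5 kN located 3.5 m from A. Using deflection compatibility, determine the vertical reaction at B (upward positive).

R_B = 189 kN

Remove the prop at B; the released (primary) structure is a cantilever built in at A.
Free-end deflection of the primary structure under the applied loading (downward +):
  point load 139 at a = 1.88: Pa²(3L − a)/(6EI) = 1074/EI
  UDL 39.4: wL⁴/(8EI) = 3078/EI
  point load 158.5 at a = 3.5: Pa²(3L − a)/(6EI) = 3721/EI
  δ_0 = 7874/EI
Tip deflection under a unit load at B: L³/(3EI) = 41.67/EI.
Compatibility at B: δ_0 − R_B·δ_{BB} = 0, so R_B = 7874/41.67 = 189 kN.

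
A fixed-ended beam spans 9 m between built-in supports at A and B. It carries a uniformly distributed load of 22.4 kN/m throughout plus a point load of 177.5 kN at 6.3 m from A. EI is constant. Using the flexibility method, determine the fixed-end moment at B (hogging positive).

M_B = 386 kN·m

Release both end moments; the primary structure is a simply-supported span AB with redundants M_A and M_B.
End rotations of the released simple span under the applied load (×1/EI):
  at A: UDL 22.4: wL³/(24EI) = 680.4/EI
  at B: UDL 22.4: wL³/(24EI) = 680.4/EI
  at A: point load 177.5 at a = 6.3: Pab(L + b)/(6LEI) = 654.2/EI
  at B: point load 177.5 at a = 6.3: Pab(L + a)/(6LEI) = 855.5/EI
  θ_A0 = 1335/EI,  θ_B0 = 1536/EI
Flexibility coefficients: a unit moment at one end gives L/(3EI) there and L/(6EI) at the far end, so f₁₁ = f₂₂ = 3/EI and f₁₂ = f₂₁ = 1.5/EI.
Compatibility — zero rotation at each built-in end:
  3 M_A + 1.5 M_B = 1335
  1.5 M_A + 3 M_B = 1536
Solving the pair gives M_A = 251.8 kN·m and M_B = 386 kN·m (hogging).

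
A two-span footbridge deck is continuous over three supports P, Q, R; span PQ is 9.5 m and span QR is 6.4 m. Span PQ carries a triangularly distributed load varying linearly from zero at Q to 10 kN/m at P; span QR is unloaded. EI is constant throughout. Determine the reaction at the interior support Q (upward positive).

Insert a hinge at Q; M_Q is the redundant, and each span becomes simply supported.
End slopes at the hinge Q, treating each span as simply supported:
  span PQ: triangular load, peak 10: 7w₀L³/(360EI) = 166.7/EI
  relative rotation θ_0 = (166.7 + 0)/EI = 166.7/EI
A unit hogging moment at Q produces rotation L₁/(3EI) + L₂/(3EI) = 5.3/EI.
Compatibility: M_Q·(L₁+L₂)/(3EI) = θ_0, giving M_Q = 31.46 kN·m (hogging).
Span PQ, ΣM about P with M_Q applied at Q: R_Q^{PQ}·9.5 = 150.4 + 31.46, so R_Q^{PQ} = 19.14 kN and R_P = 47.5 − 19.14 = 28.36 kN.
Span QR, ΣM about R: R_Q^{QR}·6.4 = 0 + 31.46, so R_Q^{QR} = 4.915 kN and R_R = 0 − 4.915 = -4.915 kN.
R_Q = 19.14 + 4.915 = 24.06 kN.

R_Q = 24.06 kN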